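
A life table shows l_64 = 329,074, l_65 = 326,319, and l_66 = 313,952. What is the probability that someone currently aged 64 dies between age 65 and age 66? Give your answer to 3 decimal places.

0.038

We want 1|1q64 = (l_65 − l_66)/l_64.
This is the probability of reaching 65 but not 66, conditional on being alive at 64: (l_65 − l_66) / l_64.
= (326,319 − 313,952) / 329,074 = 12,367 / 329,074 = 0.037581.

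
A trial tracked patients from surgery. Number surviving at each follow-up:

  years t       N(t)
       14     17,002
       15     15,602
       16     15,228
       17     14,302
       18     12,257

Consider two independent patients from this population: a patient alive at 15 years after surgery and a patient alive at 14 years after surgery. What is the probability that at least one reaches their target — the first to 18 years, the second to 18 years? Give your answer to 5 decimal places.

0.94017

p₁ = N(18)/N(15) = 12,257/15,602 = 0.785604; p₂ = N(18)/N(14) = 12,257/17,002 = 0.720915.
P(at least one) = 1 − (1−p₁)(1−p₂) = 1 − 0.214396 × 0.279085 = 0.940165.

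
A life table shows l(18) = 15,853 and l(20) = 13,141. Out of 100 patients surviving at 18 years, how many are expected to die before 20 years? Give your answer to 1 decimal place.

17.1

The relevant probability is 1 − 13,141/15,853 = 0.171072.
Expected number = 100 × 0.171072 = 17.1.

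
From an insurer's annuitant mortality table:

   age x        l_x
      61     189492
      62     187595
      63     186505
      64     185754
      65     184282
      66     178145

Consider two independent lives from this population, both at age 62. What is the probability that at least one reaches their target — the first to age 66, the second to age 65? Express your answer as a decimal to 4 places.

p₁ = l_66/l_62 = 178145/187595 = 0.949626; p₂ = l_65/l_62 = 184282/187595 = 0.982340.
P(at least one) = 1 − (1−p₁)(1−p₂) = 1 − 0.050374 × 0.017660 = 0.999110.

0.9991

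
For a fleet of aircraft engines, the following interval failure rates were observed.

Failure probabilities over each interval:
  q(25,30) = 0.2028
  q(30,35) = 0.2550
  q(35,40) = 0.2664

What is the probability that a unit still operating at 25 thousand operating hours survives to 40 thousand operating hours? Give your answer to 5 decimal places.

P(survive 25→40) = (1 − 0.2028) × (1 − 0.2550) × (1 − 0.2664).
= 0.7972 × 0.7450 × 0.7336 = 0.435695.

0.43570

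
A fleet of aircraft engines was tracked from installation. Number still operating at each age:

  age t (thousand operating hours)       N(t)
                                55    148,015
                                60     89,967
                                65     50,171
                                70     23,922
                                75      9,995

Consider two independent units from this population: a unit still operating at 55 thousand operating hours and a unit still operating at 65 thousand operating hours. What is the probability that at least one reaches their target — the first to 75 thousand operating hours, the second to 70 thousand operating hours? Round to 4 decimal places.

p₁ = N(75)/N(55) = 9,995/148,015 = 0.067527; p₂ = N(70)/N(65) = 23,922/50,171 = 0.476809.
P(at least one) = 1 − (1−p₁)(1−p₂) = 1 − 0.932473 × 0.523191 = 0.512139.

0.5121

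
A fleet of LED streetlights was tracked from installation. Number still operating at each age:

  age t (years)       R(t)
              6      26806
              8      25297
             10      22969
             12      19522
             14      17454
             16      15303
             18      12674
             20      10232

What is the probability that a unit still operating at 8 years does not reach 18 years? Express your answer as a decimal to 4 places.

0.4990

P(fail before 18 | operational at 8) = 1 − R(18)/R(8) = 1 − 12674/25297 = (12623)/25297 = 0.498992.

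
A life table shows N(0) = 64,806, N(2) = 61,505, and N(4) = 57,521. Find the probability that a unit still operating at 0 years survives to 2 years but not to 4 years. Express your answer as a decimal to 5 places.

0.06148

This is the probability of reaching 2 but not 4, conditional on being operational at 0: (N(2) − N(4)) / N(0).
= (61,505 − 57,521) / 64,806 = 3,984 / 64,806 = 0.061476.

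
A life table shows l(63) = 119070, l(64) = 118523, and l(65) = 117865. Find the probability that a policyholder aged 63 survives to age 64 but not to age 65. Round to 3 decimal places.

This is the probability of reaching 64 but not 65, conditional on being alive at 63: (l(64) − l(65)) / l(63).
= (118523 − 117865) / 119070 = 658 / 119070 = 0.005526.

0.006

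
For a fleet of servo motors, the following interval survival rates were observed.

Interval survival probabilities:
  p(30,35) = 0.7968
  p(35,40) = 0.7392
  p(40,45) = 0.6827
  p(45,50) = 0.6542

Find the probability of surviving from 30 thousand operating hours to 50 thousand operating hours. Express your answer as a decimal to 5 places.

The overall survival probability is 0.7968 × 0.7392 × 0.6827 × 0.6542.
= 0.263058.

0.26306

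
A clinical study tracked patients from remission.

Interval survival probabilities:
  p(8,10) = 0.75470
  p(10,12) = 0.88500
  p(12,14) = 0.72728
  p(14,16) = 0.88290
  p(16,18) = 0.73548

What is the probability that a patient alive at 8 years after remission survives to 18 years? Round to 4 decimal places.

P(survive 8→18) = 0.75470 × 0.88500 × 0.72728 × 0.88290 × 0.73548.
= 0.315429.

0.3154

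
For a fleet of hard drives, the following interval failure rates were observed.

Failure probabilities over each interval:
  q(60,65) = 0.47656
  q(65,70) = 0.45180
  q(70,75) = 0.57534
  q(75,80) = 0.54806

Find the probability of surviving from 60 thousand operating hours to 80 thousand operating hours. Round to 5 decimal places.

P(survive 60→80) = (1 − 0.47656) × (1 − 0.45180) × (1 − 0.57534) × (1 − 0.54806).
= 0.52344 × 0.54820 × 0.42466 × 0.45194 = 0.055072.

0.05507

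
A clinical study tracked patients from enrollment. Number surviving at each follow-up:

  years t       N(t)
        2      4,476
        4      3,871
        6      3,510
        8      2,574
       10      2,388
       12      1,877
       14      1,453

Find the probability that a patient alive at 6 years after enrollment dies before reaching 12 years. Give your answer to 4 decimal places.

0.4652

P(die before 12 | alive at 6) = 1 − N(12)/N(6) = 1 − 1,877/3,510 = (1,633)/3,510 = 0.465242.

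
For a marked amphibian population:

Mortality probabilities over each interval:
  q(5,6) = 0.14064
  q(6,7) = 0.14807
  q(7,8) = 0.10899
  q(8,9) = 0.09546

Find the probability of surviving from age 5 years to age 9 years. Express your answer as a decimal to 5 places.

0.59005

The overall survival probability is (1 − 0.14064) × (1 − 0.14807) × (1 − 0.10899) × (1 − 0.09546).
= 0.85936 × 0.85193 × 0.89101 × 0.90454 = 0.590051.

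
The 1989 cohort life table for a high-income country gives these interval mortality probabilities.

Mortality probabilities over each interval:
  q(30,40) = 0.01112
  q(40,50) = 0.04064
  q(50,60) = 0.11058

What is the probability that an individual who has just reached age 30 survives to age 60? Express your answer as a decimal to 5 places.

P(survive 30→60) = (1 − 0.01112) × (1 − 0.04064) × (1 − 0.11058).
= 0.98888 × 0.95936 × 0.88942 = 0.843786.

0.84379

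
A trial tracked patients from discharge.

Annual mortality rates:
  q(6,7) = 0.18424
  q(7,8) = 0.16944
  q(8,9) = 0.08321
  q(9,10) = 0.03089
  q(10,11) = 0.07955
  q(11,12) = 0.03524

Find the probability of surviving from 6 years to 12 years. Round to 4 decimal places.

Survival from 6 to 12 is the product of surviving each interval: (1 − 0.18424) × (1 − 0.16944) × (1 − 0.08321) × (1 − 0.03089) × (1 − 0.07955) × (1 − 0.03524).
= 0.81576 × 0.83056 × 0.91679 × 0.96911 × 0.92045 × 0.96476 = 0.534559.

0.5346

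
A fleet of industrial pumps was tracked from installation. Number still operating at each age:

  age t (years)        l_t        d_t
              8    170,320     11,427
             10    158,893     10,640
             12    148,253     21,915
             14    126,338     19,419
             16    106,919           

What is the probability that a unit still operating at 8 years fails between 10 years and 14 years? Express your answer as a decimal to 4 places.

This is the probability of reaching 10 but not 14, conditional on being operational at 8: (l_10 − l_14) / l_8.
= (158,893 − 126,338) / 170,320 = 32,555 / 170,320 = 0.191140.

0.1911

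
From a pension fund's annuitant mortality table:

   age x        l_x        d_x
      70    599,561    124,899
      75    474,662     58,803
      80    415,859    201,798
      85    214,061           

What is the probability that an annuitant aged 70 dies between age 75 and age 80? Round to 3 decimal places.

We want 5|5q70 = (l_75 − l_80)/l_70.
This is the probability of reaching 75 but not 80, conditional on being alive at 70: (l_75 − l_80) / l_70.
= (474,662 − 415,859) / 599,561 = 58,803 / 599,561 = 0.098077.

0.098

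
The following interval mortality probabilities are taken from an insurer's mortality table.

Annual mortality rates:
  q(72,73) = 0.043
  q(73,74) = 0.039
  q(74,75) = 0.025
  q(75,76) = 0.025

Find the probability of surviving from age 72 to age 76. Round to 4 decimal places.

P(survive 72→76) = (1 − 0.043) × (1 − 0.039) × (1 − 0.025) × (1 − 0.025).
= 0.957 × 0.961 × 0.975 × 0.975 = 0.874268.

0.8743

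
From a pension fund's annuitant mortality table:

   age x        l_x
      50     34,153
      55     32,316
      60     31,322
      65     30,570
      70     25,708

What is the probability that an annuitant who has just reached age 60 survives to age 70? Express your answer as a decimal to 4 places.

0.8208

The conditional survival probability is l_70/l_60 = 25,708/31,322 = 0.820765.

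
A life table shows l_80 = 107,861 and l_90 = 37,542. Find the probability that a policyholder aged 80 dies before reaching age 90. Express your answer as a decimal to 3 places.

0.652

P(die before 90 | alive at 80) = 1 − l_90/l_80 = 1 − 37,542/107,861 = (70,319)/107,861 = 0.651941.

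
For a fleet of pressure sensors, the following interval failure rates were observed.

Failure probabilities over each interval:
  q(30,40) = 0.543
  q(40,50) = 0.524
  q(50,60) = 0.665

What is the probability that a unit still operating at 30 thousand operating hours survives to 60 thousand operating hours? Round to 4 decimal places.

0.0729

The overall survival probability is (1 − 0.543) × (1 − 0.524) × (1 − 0.665).
= 0.457 × 0.476 × 0.335 = 0.072873.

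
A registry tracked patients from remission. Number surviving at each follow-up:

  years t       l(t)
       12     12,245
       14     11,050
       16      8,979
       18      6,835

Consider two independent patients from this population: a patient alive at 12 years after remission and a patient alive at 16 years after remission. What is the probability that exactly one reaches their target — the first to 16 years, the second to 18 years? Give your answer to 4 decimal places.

p₁ = l(16)/l(12) = 8,979/12,245 = 0.733279; p₂ = l(18)/l(16) = 6,835/8,979 = 0.761221.
P(exactly one) = p₁(1−p₂) + (1−p₁)p₂ = 0.175092 + 0.203034 = 0.378125.

0.3781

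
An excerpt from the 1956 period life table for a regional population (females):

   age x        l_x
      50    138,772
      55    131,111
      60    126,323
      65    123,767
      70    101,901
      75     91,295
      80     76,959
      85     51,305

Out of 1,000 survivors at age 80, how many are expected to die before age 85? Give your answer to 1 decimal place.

The relevant probability is 1 − 51,305/76,959 = 0.333346.
Expected number = 1,000 × 0.333346 = 333.3.

333.3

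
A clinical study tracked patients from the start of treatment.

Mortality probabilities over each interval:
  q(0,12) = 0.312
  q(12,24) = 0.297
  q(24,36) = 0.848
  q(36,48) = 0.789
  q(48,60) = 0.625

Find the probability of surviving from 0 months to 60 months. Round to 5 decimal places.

0.00582

Survival from 0 to 60 is the product of surviving each interval: (1 − 0.312) × (1 − 0.297) × (1 − 0.848) × (1 − 0.789) × (1 − 0.625).
= 0.688 × 0.703 × 0.152 × 0.211 × 0.375 = 0.005817.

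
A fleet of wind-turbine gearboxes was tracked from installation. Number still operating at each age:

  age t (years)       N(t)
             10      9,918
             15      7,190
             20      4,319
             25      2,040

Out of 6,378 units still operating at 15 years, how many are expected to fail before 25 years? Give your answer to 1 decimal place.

The relevant probability is 1 − 2,040/7,190 = 0.716273.
Expected number = 6,378 × 0.716273 = 4568.4.

4568.4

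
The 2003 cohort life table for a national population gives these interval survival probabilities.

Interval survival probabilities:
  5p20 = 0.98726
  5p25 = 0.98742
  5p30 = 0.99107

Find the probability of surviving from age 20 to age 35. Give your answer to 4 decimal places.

0.9661

Survival from 20 to 35 is the product of surviving each interval: 0.98726 × 0.98742 × 0.99107.
= 0.966135.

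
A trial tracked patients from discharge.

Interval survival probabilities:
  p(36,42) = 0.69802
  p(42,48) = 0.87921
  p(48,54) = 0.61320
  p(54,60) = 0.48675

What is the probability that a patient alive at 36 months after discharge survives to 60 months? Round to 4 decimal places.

0.1832

P(survive 36→60) = 0.69802 × 0.87921 × 0.61320 × 0.48675.
= 0.183176.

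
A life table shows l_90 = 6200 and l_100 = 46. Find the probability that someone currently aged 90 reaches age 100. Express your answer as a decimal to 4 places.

The conditional survival probability is l_100/l_90 = 46/6200 = 0.007419.

0.0074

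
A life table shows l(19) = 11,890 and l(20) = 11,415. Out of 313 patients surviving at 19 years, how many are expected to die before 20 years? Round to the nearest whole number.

13

The relevant probability is 1 − 11,415/11,890 = 0.039950.
Expected number = 313 × 0.039950 = 13.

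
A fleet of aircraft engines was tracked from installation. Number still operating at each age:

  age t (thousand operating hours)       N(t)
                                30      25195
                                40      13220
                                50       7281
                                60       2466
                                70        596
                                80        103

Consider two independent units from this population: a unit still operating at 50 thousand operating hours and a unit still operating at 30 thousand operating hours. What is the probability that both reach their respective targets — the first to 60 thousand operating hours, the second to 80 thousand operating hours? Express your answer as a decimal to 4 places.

0.0014

p₁ = N(60)/N(50) = 2466/7281 = 0.338690; p₂ = N(80)/N(30) = 103/25195 = 0.004088.
P(both) = p₁ × p₂ = 0.338690 × 0.004088 = 0.001385.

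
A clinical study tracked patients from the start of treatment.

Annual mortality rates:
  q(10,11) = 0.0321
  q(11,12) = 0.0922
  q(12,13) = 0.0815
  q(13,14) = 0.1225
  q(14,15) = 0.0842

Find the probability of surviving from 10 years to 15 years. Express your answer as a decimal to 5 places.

0.64856

The overall survival probability is (1 − 0.0321) × (1 − 0.0922) × (1 − 0.0815) × (1 − 0.1225) × (1 − 0.0842).
= 0.9679 × 0.9078 × 0.9185 × 0.8775 × 0.9158 = 0.648556.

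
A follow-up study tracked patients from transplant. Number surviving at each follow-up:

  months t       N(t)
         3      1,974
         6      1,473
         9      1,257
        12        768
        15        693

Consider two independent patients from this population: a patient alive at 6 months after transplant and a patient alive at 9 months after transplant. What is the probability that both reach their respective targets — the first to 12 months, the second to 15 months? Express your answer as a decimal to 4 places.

0.2874

p₁ = N(12)/N(6) = 768/1,473 = 0.521385; p₂ = N(15)/N(9) = 693/1,257 = 0.551313.
P(both) = p₁ × p₂ = 0.521385 × 0.551313 = 0.287446.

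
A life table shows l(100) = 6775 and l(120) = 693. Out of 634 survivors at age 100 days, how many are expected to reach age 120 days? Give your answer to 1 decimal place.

The relevant probability is 693/6775 = 0.102288.
Expected number = 634 × 0.102288 = 64.9.

64.9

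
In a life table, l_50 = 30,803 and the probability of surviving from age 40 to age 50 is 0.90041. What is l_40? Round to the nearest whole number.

l_40 = l_50 / p = 30,803 / 0.90041 = 34210.

34210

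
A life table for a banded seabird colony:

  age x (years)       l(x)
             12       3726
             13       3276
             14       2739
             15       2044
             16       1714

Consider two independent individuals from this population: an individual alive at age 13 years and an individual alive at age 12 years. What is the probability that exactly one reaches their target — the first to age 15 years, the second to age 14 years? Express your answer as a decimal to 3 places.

0.442

p₁ = l(15)/l(13) = 2044/3276 = 0.623932; p₂ = l(14)/l(12) = 2739/3726 = 0.735105.
P(exactly one) = p₁(1−p₂) + (1−p₁)p₂ = 0.165276 + 0.276449 = 0.441726.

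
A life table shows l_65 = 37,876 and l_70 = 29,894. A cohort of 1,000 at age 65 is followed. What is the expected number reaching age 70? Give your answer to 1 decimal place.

789.3

The relevant probability is 29,894/37,876 = 0.789260.
Expected number = 1,000 × 0.789260 = 789.3.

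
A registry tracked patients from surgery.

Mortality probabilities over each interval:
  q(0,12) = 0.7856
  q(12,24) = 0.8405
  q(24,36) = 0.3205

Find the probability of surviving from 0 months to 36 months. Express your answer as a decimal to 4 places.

The overall survival probability is (1 − 0.7856) × (1 − 0.8405) × (1 − 0.3205).
= 0.2144 × 0.1595 × 0.6795 = 0.023237.

0.0232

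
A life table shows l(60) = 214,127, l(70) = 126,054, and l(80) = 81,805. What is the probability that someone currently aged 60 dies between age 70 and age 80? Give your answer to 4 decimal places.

0.2066

This is the probability of reaching 70 but not 80, conditional on being alive at 60: (l(70) − l(80)) / l(60).
= (126,054 − 81,805) / 214,127 = 44,249 / 214,127 = 0.206648.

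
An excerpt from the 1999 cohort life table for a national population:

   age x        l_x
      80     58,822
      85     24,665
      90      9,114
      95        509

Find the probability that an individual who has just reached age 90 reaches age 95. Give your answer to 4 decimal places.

The conditional survival probability is l_95/l_90 = 509/9,114 = 0.055848.

0.0558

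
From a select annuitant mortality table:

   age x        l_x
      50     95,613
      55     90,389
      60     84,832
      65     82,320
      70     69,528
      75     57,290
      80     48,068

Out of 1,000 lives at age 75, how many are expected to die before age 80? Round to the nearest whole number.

The relevant probability is 1 − 48,068/57,290 = 0.160971.
Expected number = 1,000 × 0.160971 = 161.

161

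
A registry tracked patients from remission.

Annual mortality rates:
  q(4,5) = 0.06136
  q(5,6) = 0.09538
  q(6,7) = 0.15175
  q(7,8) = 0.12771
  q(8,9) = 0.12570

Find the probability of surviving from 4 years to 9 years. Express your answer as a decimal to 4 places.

0.5493

Survival from 4 to 9 is the product of surviving each interval: (1 − 0.06136) × (1 − 0.09538) × (1 − 0.15175) × (1 − 0.12771) × (1 − 0.12570).
= 0.93864 × 0.90462 × 0.84825 × 0.87229 × 0.87430 = 0.549301.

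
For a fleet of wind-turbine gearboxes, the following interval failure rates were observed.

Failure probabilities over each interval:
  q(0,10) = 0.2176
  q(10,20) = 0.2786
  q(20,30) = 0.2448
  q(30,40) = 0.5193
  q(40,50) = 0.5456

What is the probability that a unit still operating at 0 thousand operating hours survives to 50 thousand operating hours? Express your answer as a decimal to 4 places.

0.0931

Survival from 0 to 50 is the product of surviving each interval: (1 − 0.2176) × (1 − 0.2786) × (1 − 0.2448) × (1 − 0.5193) × (1 − 0.5456).
= 0.7824 × 0.7214 × 0.7552 × 0.4807 × 0.4544 = 0.093106.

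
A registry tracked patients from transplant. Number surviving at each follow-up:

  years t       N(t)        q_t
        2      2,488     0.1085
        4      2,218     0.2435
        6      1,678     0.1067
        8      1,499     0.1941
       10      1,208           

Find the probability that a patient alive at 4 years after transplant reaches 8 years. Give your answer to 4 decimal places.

0.6758

The conditional survival probability is N(8)/N(4) = 1,499/2,218 = 0.675834.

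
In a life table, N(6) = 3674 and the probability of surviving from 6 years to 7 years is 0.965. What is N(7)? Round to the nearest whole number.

N(7) = N(6) × p = 3674 × 0.965 = 3545.

3545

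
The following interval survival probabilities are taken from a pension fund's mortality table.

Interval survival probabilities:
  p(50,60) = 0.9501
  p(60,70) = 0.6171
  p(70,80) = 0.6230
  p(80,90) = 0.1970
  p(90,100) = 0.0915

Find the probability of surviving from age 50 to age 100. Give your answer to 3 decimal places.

0.007

P(survive 50→100) = 0.9501 × 0.6171 × 0.6230 × 0.1970 × 0.0915.
= 0.006584.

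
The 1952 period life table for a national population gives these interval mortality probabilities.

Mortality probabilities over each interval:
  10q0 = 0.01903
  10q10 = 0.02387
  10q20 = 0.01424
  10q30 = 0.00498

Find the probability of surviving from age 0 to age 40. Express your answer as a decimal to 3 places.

40p0 = (1 − 0.01903) × (1 − 0.02387) × (1 − 0.01424) × (1 − 0.00498).
= 0.98097 × 0.97613 × 0.98576 × 0.99502 = 0.939218.

0.939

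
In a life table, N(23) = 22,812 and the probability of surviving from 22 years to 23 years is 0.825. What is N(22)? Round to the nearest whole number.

27651

N(22) = N(23) / p = 22,812 / 0.825 = 27651.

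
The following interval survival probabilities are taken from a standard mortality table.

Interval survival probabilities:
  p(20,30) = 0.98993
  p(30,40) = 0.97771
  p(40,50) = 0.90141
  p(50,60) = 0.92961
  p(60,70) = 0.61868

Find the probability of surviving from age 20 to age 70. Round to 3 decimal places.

0.502

Chaining the interval survival probabilities: 0.98993 × 0.97771 × 0.90141 × 0.92961 × 0.61868.
= 0.501769.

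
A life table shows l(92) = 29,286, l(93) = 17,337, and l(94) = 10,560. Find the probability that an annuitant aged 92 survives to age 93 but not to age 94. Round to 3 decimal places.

0.231

This is the probability of reaching 93 but not 94, conditional on being alive at 92: (l(93) − l(94)) / l(92).
= (17,337 − 10,560) / 29,286 = 6,777 / 29,286 = 0.231407.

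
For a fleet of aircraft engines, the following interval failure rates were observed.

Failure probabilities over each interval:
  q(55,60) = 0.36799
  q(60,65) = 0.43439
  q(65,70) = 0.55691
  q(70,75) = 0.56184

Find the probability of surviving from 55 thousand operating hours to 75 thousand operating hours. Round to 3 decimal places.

0.069

Chaining the interval survival probabilities: (1 − 0.36799) × (1 − 0.43439) × (1 − 0.55691) × (1 − 0.56184).
= 0.63201 × 0.56561 × 0.44309 × 0.43816 = 0.069401.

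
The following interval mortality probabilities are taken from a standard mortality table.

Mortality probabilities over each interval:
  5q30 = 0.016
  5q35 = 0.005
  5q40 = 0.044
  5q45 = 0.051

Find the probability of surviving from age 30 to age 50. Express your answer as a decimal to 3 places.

20p30 = (1 − 0.016) × (1 − 0.005) × (1 − 0.044) × (1 − 0.051).
= 0.984 × 0.995 × 0.956 × 0.949 = 0.888264.

0.888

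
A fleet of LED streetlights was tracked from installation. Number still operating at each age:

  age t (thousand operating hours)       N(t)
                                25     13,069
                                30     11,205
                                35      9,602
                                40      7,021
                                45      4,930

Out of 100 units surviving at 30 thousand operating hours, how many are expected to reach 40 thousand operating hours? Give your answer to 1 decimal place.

The relevant probability is 7,021/11,205 = 0.626595.
Expected number = 100 × 0.626595 = 62.7.

62.7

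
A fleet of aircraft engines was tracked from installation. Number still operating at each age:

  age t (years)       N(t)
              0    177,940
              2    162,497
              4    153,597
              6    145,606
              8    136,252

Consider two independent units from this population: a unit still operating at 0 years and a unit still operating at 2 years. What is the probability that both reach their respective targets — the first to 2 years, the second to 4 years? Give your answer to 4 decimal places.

p₁ = N(2)/N(0) = 162,497/177,940 = 0.913212; p₂ = N(4)/N(2) = 153,597/162,497 = 0.945230.
P(both) = p₁ × p₂ = 0.913212 × 0.945230 = 0.863195.

0.8632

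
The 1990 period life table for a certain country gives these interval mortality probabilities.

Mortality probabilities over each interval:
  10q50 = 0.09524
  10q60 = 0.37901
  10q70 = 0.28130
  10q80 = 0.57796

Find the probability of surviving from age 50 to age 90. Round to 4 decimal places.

0.1704

40p50 = (1 − 0.09524) × (1 − 0.37901) × (1 − 0.28130) × (1 − 0.57796).
= 0.90476 × 0.62099 × 0.71870 × 0.42204 = 0.170419.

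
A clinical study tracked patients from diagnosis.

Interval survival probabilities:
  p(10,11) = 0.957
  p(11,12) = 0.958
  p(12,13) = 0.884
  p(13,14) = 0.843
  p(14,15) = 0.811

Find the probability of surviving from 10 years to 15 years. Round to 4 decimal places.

0.5541

Chaining the interval survival probabilities: 0.957 × 0.958 × 0.884 × 0.843 × 0.811.
= 0.554087.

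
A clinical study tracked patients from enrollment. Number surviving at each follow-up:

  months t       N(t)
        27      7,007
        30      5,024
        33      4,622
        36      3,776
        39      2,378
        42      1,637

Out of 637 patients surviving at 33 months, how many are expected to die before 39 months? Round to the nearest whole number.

The relevant probability is 1 − 2,378/4,622 = 0.485504.
Expected number = 637 × 0.485504 = 309.

309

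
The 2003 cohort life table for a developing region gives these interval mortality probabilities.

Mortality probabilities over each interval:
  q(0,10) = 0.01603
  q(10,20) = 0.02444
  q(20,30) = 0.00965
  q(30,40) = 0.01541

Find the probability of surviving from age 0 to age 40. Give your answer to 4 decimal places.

Chaining the interval survival probabilities: (1 − 0.01603) × (1 − 0.02444) × (1 − 0.00965) × (1 − 0.01541).
= 0.98397 × 0.97556 × 0.99035 × 0.98459 = 0.936009.

0.9360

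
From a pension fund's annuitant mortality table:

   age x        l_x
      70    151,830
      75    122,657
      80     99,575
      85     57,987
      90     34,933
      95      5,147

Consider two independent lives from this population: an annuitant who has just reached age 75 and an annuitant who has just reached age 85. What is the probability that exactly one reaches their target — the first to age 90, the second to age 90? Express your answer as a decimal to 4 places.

0.5441

p₁ = l_90/l_75 = 34,933/122,657 = 0.284802; p₂ = l_90/l_85 = 34,933/57,987 = 0.602428.
P(exactly one) = p₁(1−p₂) + (1−p₁)p₂ = 0.113229 + 0.430855 = 0.544085.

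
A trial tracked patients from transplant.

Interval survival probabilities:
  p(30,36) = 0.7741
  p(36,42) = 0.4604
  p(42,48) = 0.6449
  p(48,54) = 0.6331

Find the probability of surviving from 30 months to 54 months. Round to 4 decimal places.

P(survive 30→54) = 0.7741 × 0.4604 × 0.6449 × 0.6331.
= 0.145511.

0.1455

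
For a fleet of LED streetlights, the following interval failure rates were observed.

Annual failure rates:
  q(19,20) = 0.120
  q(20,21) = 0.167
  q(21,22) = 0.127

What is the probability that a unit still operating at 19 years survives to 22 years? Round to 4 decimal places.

Survival from 19 to 22 is the product of surviving each interval: (1 − 0.120) × (1 − 0.167) × (1 − 0.127).
= 0.880 × 0.833 × 0.873 = 0.639944.

0.6399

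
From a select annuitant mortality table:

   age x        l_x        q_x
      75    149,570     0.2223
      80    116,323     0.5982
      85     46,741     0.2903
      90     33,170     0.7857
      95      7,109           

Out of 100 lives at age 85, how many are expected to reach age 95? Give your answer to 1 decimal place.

The relevant probability is 7,109/46,741 = 0.152093.
Expected number = 100 × 0.152093 = 15.2.

15.2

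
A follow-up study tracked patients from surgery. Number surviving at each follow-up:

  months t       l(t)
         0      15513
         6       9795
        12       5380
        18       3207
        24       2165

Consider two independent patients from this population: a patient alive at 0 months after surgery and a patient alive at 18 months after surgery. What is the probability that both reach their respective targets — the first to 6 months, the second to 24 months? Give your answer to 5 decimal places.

p₁ = l(6)/l(0) = 9795/15513 = 0.631406; p₂ = l(24)/l(18) = 2165/3207 = 0.675086.
P(both) = p₁ × p₂ = 0.631406 × 0.675086 = 0.426253.

0.42625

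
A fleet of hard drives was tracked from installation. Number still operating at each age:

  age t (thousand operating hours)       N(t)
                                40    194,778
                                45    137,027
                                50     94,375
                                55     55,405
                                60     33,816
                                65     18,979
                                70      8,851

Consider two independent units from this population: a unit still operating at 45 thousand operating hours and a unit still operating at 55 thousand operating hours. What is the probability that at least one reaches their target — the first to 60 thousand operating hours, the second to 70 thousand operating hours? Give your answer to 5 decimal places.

p₁ = N(60)/N(45) = 33,816/137,027 = 0.246783; p₂ = N(70)/N(55) = 8,851/55,405 = 0.159751.
P(at least one) = 1 − (1−p₁)(1−p₂) = 1 − 0.753217 × 0.840249 = 0.367110.

0.36711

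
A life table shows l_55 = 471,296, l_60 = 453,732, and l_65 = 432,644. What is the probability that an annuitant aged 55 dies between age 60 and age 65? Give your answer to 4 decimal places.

0.0447

We want 5|5q55 = (l_60 − l_65)/l_55.
This is the probability of reaching 60 but not 65, conditional on being alive at 55: (l_60 − l_65) / l_55.
= (453,732 − 432,644) / 471,296 = 21,088 / 471,296 = 0.044745.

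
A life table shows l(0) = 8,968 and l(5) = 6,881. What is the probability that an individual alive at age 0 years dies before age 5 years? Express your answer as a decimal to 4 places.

P(die before 5 | alive at 0) = 1 − l(5)/l(0) = 1 − 6,881/8,968 = (2,087)/8,968 = 0.232716.

0.2327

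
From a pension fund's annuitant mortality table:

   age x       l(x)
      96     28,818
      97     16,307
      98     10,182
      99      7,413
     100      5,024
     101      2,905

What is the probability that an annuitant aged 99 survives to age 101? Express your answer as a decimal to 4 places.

The conditional survival probability is l(101)/l(99) = 2,905/7,413 = 0.391879.

0.3919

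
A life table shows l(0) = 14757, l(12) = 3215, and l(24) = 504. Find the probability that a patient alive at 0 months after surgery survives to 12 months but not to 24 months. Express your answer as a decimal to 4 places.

0.1837

This is the probability of reaching 12 but not 24, conditional on being alive at 0: (l(12) − l(24)) / l(0).
= (3215 − 504) / 14757 = 2711 / 14757 = 0.183709.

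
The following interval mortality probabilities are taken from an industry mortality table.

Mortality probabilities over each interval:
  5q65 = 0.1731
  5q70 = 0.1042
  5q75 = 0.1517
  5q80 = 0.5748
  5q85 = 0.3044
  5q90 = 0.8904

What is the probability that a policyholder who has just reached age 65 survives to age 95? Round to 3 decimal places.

0.020

The overall survival probability is (1 − 0.1731) × (1 − 0.1042) × (1 − 0.1517) × (1 − 0.5748) × (1 − 0.3044) × (1 − 0.8904).
= 0.8269 × 0.8958 × 0.8483 × 0.4252 × 0.6956 × 0.1096 = 0.020369.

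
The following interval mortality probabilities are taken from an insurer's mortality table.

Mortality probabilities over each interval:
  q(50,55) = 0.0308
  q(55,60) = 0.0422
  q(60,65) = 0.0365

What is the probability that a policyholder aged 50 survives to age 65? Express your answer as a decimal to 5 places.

P(survive 50→65) = (1 − 0.0308) × (1 − 0.0422) × (1 − 0.0365).
= 0.9692 × 0.9578 × 0.9635 = 0.894417.

0.89442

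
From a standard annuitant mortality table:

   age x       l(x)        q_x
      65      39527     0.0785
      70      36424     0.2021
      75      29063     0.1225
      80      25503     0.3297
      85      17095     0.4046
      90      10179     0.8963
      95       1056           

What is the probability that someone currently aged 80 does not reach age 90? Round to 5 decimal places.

0.60087

P(die before 90 | alive at 80) = 1 − l(90)/l(80) = 1 − 10179/25503 = (15324)/25503 = 0.600870.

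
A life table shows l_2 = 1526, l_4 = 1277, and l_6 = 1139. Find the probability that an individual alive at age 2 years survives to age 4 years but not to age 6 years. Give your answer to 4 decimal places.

0.0904

This is the probability of reaching 4 but not 6, conditional on being alive at 2: (l_4 − l_6) / l_2.
= (1277 − 1139) / 1526 = 138 / 1526 = 0.090433.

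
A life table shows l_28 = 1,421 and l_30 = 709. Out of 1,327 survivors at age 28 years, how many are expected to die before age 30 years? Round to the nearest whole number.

665

The relevant probability is 1 − 709/1,421 = 0.501056.
Expected number = 1,327 × 0.501056 = 665.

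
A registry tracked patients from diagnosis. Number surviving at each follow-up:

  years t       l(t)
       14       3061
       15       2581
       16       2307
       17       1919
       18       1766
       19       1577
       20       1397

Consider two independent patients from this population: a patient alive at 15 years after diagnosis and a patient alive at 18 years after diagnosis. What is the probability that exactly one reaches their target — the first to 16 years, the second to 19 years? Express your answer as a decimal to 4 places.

0.1905

p₁ = l(16)/l(15) = 2307/2581 = 0.893840; p₂ = l(19)/l(18) = 1577/1766 = 0.892978.
P(exactly one) = p₁(1−p₂) + (1−p₁)p₂ = 0.095661 + 0.094799 = 0.190459.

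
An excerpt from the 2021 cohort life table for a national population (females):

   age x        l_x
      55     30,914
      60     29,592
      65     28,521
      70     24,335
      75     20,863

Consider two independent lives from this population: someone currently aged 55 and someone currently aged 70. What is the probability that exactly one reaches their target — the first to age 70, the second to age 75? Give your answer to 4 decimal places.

p₁ = l_70/l_55 = 24,335/30,914 = 0.787184; p₂ = l_75/l_70 = 20,863/24,335 = 0.857325.
P(exactly one) = p₁(1−p₂) + (1−p₁)p₂ = 0.112311 + 0.182452 = 0.294764.

0.2948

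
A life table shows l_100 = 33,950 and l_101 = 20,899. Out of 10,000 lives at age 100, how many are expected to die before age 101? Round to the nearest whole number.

3844

The relevant probability is 1 − 20,899/33,950 = 0.384418.
Expected number = 10,000 × 0.384418 = 3844.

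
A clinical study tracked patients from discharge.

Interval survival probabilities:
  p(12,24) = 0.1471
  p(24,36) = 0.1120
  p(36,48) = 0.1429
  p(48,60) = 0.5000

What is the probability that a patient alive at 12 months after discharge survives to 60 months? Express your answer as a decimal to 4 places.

0.0012

P(survive 12→60) = 0.1471 × 0.1120 × 0.1429 × 0.5000.
= 0.001177.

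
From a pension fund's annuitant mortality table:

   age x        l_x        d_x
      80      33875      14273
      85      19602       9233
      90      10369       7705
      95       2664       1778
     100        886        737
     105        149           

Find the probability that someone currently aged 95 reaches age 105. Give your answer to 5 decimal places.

0.05593

The conditional survival probability is l_105/l_95 = 149/2664 = 0.055931.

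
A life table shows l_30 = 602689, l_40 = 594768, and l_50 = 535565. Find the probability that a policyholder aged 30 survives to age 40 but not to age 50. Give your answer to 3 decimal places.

0.098

We want 10|10q30 = (l_40 − l_50)/l_30.
This is the probability of reaching 40 but not 50, conditional on being alive at 30: (l_40 − l_50) / l_30.
= (594768 − 535565) / 602689 = 59203 / 602689 = 0.098231.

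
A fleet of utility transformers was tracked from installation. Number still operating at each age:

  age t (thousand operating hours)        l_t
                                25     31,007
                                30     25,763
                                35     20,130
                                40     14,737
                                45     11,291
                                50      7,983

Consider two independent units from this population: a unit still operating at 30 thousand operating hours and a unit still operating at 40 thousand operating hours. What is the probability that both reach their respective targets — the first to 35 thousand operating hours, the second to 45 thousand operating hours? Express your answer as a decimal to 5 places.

p₁ = l_35/l_30 = 20,130/25,763 = 0.781353; p₂ = l_45/l_40 = 11,291/14,737 = 0.766167.
P(both) = p₁ × p₂ = 0.781353 × 0.766167 = 0.598647.

0.59865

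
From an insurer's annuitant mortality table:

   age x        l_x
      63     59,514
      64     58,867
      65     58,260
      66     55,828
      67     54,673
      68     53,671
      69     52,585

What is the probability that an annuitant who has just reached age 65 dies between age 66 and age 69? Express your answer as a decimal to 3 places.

This is the probability of reaching 66 but not 69, conditional on being alive at 65: (l_66 − l_69) / l_65.
= (55,828 − 52,585) / 58,260 = 3,243 / 58,260 = 0.055664.

0.056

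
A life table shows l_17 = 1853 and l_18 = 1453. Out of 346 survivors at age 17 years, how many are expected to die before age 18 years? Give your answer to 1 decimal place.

74.7

The relevant probability is 1 − 1453/1853 = 0.215866.
Expected number = 346 × 0.215866 = 74.7.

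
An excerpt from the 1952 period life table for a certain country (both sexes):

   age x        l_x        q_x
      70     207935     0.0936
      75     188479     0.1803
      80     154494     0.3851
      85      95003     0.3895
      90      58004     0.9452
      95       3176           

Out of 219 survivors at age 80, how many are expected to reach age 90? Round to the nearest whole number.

The relevant probability is 58004/154494 = 0.375445.
Expected number = 219 × 0.375445 = 82.

82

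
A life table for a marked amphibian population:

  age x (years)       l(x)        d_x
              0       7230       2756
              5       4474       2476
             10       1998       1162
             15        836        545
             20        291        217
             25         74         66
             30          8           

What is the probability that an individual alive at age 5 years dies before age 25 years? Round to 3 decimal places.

0.983

P(die before 25 | alive at 5) = 1 − l(25)/l(5) = 1 − 74/4474 = (4400)/4474 = 0.983460.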